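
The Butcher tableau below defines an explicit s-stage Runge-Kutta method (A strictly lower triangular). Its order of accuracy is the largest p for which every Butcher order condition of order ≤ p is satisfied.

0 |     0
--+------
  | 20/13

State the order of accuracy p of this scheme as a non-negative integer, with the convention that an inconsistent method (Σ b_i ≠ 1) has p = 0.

0

b = (20/13)
c = (0)
Σ b_i: 20/13·1 = 20/13 ≠ 1 ⇒ order 0.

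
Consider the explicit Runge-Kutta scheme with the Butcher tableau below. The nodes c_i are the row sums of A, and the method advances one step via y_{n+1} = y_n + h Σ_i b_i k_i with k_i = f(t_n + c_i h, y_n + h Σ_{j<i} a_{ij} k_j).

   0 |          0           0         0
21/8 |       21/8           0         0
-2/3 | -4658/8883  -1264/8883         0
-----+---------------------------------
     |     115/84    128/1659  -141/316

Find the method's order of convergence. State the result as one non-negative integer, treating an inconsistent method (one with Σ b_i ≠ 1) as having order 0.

3

b = (115/84, 128/1659, -141/316)
c = (0, 21/8, -2/3)
Ac = (0, 0, -158/423)
Σ b_i: 115/84·1 + 128/1659·1 + (-141/316)·1 = 1 ✓
b·c: 128/1659·21/8 + (-141/316)·(-2/3) = 1/2 ✓
b·c²: 128/1659·441/64 + (-141/316)·4/9 = 1/3 ✓
b·Ac: (-141/316)·(-158/423) = 1/6 ✓; 3 stages ⇒ order 3.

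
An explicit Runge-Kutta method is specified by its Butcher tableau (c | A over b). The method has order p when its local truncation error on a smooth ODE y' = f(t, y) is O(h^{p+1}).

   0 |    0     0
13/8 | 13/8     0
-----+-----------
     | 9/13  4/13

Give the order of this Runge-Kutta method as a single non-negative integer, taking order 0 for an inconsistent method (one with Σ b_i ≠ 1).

b = (9/13, 4/13)
c = (0, 13/8)
Σ b_i: 9/13·1 + 4/13·1 = 1 ✓
b·c: 4/13·13/8 = 1/2 ✓; 2 stages ⇒ order 2.

2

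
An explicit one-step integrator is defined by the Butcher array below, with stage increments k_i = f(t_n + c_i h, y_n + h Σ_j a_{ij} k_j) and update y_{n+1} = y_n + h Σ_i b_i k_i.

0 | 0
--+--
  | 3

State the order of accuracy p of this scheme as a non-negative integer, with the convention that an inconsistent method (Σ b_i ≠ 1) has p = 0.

0

b = (3)
c = (0)
Σ b_i: 3·1 = 3 ≠ 1 ⇒ order 0.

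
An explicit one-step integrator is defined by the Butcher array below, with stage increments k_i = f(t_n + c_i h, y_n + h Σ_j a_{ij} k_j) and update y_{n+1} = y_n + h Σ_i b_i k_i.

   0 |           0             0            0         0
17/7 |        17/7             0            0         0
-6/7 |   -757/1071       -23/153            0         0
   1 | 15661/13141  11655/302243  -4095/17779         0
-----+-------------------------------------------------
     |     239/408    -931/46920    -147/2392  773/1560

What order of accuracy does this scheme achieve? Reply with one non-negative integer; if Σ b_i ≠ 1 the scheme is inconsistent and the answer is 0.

4

b = (239/408, -931/46920, -147/2392, 773/1560)
c = (0, 17/7, -6/7, 1)
Ac = (0, 0, -23/63, 225/773)
Σ b_i: 239/408·1 + (-931/46920)·1 + (-147/2392)·1 + 773/1560·1 = 1 ✓
b·c: (-931/46920)·17/7 + (-147/2392)·(-6/7) + 773/1560·1 = 1/2 ✓
b·c²: (-931/46920)·289/49 + (-147/2392)·36/49 + 773/1560·1 = 1/3 ✓
b·Ac: (-147/2392)·(-23/63) + 773/1560·225/773 = 1/6 ✓
b·c³: (-931/46920)·4913/343 + (-147/2392)·(-216/343) + 773/1560·1 = 1/4 ✓
b·(c∘Ac): (-147/2392)·46/147 + 773/1560·225/773 = 1/8 ✓
b·Ac²: (-147/2392)·(-391/441) + 773/1560·45/773 = 1/12 ✓
b·A²c: 773/1560·65/773 = 1/24 ✓; 4 stages ⇒ order 4.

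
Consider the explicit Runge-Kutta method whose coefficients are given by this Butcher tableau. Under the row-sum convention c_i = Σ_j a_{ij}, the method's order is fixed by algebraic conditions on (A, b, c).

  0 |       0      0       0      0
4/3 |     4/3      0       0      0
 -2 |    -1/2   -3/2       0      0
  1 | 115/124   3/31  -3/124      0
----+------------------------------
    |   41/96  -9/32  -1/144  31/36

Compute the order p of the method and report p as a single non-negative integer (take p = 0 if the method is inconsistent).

b = (41/96, -9/32, -1/144, 31/36)
c = (0, 4/3, -2, 1)
Ac = (0, 0, -2, 11/62)
Σ b_i: 41/96·1 + (-9/32)·1 + (-1/144)·1 + 31/36·1 = 1 ✓
b·c: (-9/32)·4/3 + (-1/144)·(-2) + 31/36·1 = 1/2 ✓
b·c²: (-9/32)·16/9 + (-1/144)·4 + 31/36·1 = 1/3 ✓
b·Ac: (-1/144)·(-2) + 31/36·11/62 = 1/6 ✓
b·c³: (-9/32)·64/27 + (-1/144)·(-8) + 31/36·1 = 1/4 ✓
b·(c∘Ac): (-1/144)·4 + 31/36·11/62 = 1/8 ✓
b·Ac²: (-1/144)·(-8/3) + 31/36·7/93 = 1/12 ✓
b·A²c: 31/36·3/62 = 1/24 ✓; 4 stages ⇒ order 4.

4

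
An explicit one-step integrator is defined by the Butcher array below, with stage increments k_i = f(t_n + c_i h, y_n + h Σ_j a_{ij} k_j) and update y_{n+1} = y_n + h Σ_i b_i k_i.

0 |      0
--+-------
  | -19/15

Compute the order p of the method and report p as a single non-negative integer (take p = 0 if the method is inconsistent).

0

b = (-19/15)
c = (0)
Σ b_i: (-19/15)·1 = -19/15 ≠ 1 ⇒ order 0.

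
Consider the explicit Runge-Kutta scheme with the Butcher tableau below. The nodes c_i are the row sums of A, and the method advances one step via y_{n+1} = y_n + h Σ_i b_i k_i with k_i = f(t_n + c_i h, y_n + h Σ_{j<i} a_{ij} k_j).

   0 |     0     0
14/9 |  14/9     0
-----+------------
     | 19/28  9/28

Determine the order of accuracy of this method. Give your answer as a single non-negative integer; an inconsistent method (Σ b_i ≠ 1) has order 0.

2

b = (19/28, 9/28)
c = (0, 14/9)
Σ b_i: 19/28·1 + 9/28·1 = 1 ✓
b·c: 9/28·14/9 = 1/2 ✓; 2 stages ⇒ order 2.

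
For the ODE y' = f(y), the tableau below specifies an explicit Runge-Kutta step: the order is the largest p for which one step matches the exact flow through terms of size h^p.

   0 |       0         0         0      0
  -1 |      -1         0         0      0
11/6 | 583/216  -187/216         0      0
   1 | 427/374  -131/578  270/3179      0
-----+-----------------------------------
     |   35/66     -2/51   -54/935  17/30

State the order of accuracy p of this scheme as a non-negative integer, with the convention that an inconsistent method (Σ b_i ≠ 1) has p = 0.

b = (35/66, -2/51, -54/935, 17/30)
c = (0, -1, 11/6, 1)
Ac = (0, 0, 187/216, 13/34)
Σ b_i: 35/66·1 + (-2/51)·1 + (-54/935)·1 + 17/30·1 = 1 ✓
b·c: (-2/51)·(-1) + (-54/935)·11/6 + 17/30·1 = 1/2 ✓
b·c²: (-2/51)·1 + (-54/935)·121/36 + 17/30·1 = 1/3 ✓
b·Ac: (-54/935)·187/216 + 17/30·13/34 = 1/6 ✓
b·c³: (-2/51)·(-1) + (-54/935)·1331/216 + 17/30·1 = 1/4 ✓
b·(c∘Ac): (-54/935)·2057/1296 + 17/30·13/34 = 1/8 ✓
b·Ac²: (-54/935)·(-187/216) + 17/30·1/17 = 1/12 ✓
b·A²c: 17/30·5/68 = 1/24 ✓; 4 stages ⇒ order 4.

4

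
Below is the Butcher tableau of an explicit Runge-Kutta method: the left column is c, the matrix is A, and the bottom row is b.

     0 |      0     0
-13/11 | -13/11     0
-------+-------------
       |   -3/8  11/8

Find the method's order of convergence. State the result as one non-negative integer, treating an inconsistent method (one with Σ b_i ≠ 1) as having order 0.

b = (-3/8, 11/8)
c = (0, -13/11)
Σ b_i: (-3/8)·1 + 11/8·1 = 1 ✓
b·c: 11/8·(-13/11) = -13/8 ≠ 1/2 ⇒ order 1.

1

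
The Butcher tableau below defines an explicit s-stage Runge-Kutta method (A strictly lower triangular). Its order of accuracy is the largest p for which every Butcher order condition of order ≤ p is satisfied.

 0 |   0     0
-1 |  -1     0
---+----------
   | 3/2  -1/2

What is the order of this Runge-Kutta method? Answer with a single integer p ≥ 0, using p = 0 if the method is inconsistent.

b = (3/2, -1/2)
c = (0, -1)
Σ b_i: 3/2·1 + (-1/2)·1 = 1 ✓
b·c: (-1/2)·(-1) = 1/2 ✓; 2 stages ⇒ order 2.

2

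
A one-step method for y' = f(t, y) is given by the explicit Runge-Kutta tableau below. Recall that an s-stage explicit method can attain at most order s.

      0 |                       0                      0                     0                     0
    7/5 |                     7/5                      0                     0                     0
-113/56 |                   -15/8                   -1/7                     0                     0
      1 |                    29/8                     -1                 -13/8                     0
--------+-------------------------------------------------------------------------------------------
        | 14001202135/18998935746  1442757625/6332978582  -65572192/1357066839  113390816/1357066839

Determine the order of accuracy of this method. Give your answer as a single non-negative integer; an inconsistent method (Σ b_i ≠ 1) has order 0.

b = (14001202135/18998935746, 1442757625/6332978582, -65572192/1357066839, 113390816/1357066839)
c = (0, 7/5, -113/56, 1)
Ac = (0, 0, -1/5, 4209/2240)
Σ b_i: 14001202135/18998935746·1 + 1442757625/6332978582·1 + (-65572192/1357066839)·1 + 113390816/1357066839·1 = 1 ✓
b·c: 1442757625/6332978582·7/5 + (-65572192/1357066839)·(-113/56) + 113390816/1357066839·1 = 1/2 ✓
b·c²: 1442757625/6332978582·49/25 + (-65572192/1357066839)·12769/3136 + 113390816/1357066839·1 = 1/3 ✓
b·Ac: (-65572192/1357066839)·(-1/5) + 113390816/1357066839·4209/2240 = 1/6 ✓
b·c³: 1442757625/6332978582·343/125 + (-65572192/1357066839)·(-1442897/175616) + 113390816/1357066839·1 = 56018175729/50663828656 ≠ 1/4 ⇒ order 3.
b·(c∘Ac): (-65572192/1357066839)·113/280 + 113390816/1357066839·4209/2240 = 1866003049/13570668390 ≠ 1/8
b·Ac²: (-65572192/1357066839)·(-7/25) + 113390816/1357066839·(-5379237/627200) = -534321916801/759957429840 ≠ 1/12
b·A²c: 113390816/1357066839·13/40 = 184260076/6785334195 ≠ 1/24

3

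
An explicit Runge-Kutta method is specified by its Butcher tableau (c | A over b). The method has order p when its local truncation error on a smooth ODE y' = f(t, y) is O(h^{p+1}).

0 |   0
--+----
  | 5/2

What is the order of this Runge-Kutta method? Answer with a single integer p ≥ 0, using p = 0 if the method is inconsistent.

0

b = (5/2)
c = (0)
Σ b_i: 5/2·1 = 5/2 ≠ 1 ⇒ order 0.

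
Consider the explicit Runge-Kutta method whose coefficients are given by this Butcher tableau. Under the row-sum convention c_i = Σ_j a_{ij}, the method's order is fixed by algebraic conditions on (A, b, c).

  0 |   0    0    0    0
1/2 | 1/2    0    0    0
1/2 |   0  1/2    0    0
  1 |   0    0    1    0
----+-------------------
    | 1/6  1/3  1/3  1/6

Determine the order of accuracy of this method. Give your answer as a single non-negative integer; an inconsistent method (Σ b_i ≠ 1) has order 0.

b = (1/6, 1/3, 1/3, 1/6)
c = (0, 1/2, 1/2, 1)
Ac = (0, 0, 1/4, 1/2)
Σ b_i: 1/6·1 + 1/3·1 + 1/3·1 + 1/6·1 = 1 ✓
b·c: 1/3·1/2 + 1/3·1/2 + 1/6·1 = 1/2 ✓
b·c²: 1/3·1/4 + 1/3·1/4 + 1/6·1 = 1/3 ✓
b·Ac: 1/3·1/4 + 1/6·1/2 = 1/6 ✓
b·c³: 1/3·1/8 + 1/3·1/8 + 1/6·1 = 1/4 ✓
b·(c∘Ac): 1/3·1/8 + 1/6·1/2 = 1/8 ✓
b·Ac²: 1/3·1/8 + 1/6·1/4 = 1/12 ✓
b·A²c: 1/6·1/4 = 1/24 ✓; 4 stages ⇒ order 4.

4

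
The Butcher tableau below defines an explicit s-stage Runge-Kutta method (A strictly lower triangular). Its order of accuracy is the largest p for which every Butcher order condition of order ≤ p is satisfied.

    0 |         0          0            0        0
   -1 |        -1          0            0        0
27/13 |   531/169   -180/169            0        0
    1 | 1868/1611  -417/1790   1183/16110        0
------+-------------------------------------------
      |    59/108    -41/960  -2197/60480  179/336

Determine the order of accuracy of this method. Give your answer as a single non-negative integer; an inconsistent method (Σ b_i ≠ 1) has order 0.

4

b = (59/108, -41/960, -2197/60480, 179/336)
c = (0, -1, 27/13, 1)
Ac = (0, 0, 180/169, 69/179)
Σ b_i: 59/108·1 + (-41/960)·1 + (-2197/60480)·1 + 179/336·1 = 1 ✓
b·c: (-41/960)·(-1) + (-2197/60480)·27/13 + 179/336·1 = 1/2 ✓
b·c²: (-41/960)·1 + (-2197/60480)·729/169 + 179/336·1 = 1/3 ✓
b·Ac: (-2197/60480)·180/169 + 179/336·69/179 = 1/6 ✓
b·c³: (-41/960)·(-1) + (-2197/60480)·19683/2197 + 179/336·1 = 1/4 ✓
b·(c∘Ac): (-2197/60480)·4860/2197 + 179/336·69/179 = 1/8 ✓
b·Ac²: (-2197/60480)·(-180/169) + 179/336·15/179 = 1/12 ✓
b·A²c: 179/336·14/179 = 1/24 ✓; 4 stages ⇒ order 4.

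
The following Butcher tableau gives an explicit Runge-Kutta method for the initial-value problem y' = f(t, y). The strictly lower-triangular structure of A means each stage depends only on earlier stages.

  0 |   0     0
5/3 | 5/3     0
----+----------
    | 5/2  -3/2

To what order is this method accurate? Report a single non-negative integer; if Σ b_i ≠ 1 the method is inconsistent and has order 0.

b = (5/2, -3/2)
c = (0, 5/3)
Σ b_i: 5/2·1 + (-3/2)·1 = 1 ✓
b·c: (-3/2)·5/3 = -5/2 ≠ 1/2 ⇒ order 1.

1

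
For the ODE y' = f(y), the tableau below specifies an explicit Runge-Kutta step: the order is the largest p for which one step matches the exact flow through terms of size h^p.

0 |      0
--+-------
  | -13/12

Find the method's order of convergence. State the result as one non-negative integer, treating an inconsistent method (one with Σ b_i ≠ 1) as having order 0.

b = (-13/12)
c = (0)
Σ b_i: (-13/12)·1 = -13/12 ≠ 1 ⇒ order 0.

0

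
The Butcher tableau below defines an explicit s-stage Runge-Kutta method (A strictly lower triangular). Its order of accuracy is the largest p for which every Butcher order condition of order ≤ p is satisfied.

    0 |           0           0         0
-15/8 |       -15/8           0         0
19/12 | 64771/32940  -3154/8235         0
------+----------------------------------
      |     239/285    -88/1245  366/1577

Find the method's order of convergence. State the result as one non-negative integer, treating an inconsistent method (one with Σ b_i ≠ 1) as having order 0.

b = (239/285, -88/1245, 366/1577)
c = (0, -15/8, 19/12)
Ac = (0, 0, 1577/2196)
Σ b_i: 239/285·1 + (-88/1245)·1 + 366/1577·1 = 1 ✓
b·c: (-88/1245)·(-15/8) + 366/1577·19/12 = 1/2 ✓
b·c²: (-88/1245)·225/64 + 366/1577·361/144 = 1/3 ✓
b·Ac: 366/1577·1577/2196 = 1/6 ✓; 3 stages ⇒ order 3.

3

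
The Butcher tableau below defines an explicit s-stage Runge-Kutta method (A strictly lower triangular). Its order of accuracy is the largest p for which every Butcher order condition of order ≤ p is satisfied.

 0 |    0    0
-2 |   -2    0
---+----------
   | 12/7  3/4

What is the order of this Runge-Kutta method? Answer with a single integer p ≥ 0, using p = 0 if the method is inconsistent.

b = (12/7, 3/4)
c = (0, -2)
Σ b_i: 12/7·1 + 3/4·1 = 69/28 ≠ 1 ⇒ order 0.

0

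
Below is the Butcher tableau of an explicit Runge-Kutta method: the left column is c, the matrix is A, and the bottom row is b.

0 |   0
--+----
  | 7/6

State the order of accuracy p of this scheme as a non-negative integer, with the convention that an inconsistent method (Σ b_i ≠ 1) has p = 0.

b = (7/6)
c = (0)
Σ b_i: 7/6·1 = 7/6 ≠ 1 ⇒ order 0.

0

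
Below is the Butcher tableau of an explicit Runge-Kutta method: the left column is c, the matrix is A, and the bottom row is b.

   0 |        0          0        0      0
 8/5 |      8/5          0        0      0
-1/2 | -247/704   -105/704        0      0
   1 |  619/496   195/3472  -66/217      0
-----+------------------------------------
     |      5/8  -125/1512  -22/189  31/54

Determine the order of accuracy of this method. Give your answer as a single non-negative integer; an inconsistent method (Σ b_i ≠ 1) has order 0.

b = (5/8, -125/1512, -22/189, 31/54)
c = (0, 8/5, -1/2, 1)
Ac = (0, 0, -21/88, 15/62)
Σ b_i: 5/8·1 + (-125/1512)·1 + (-22/189)·1 + 31/54·1 = 1 ✓
b·c: (-125/1512)·8/5 + (-22/189)·(-1/2) + 31/54·1 = 1/2 ✓
b·c²: (-125/1512)·64/25 + (-22/189)·1/4 + 31/54·1 = 1/3 ✓
b·Ac: (-22/189)·(-21/88) + 31/54·15/62 = 1/6 ✓
b·c³: (-125/1512)·512/125 + (-22/189)·(-1/8) + 31/54·1 = 1/4 ✓
b·(c∘Ac): (-22/189)·21/176 + 31/54·15/62 = 1/8 ✓
b·Ac²: (-22/189)·(-21/55) + 31/54·21/310 = 1/12 ✓
b·A²c: 31/54·9/124 = 1/24 ✓; 4 stages ⇒ order 4.

4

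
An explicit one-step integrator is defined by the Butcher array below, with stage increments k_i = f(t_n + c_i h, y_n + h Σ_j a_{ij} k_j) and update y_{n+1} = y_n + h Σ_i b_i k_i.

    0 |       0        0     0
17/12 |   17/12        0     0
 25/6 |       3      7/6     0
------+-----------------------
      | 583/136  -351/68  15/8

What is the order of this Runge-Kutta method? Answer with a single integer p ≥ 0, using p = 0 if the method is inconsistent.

b = (583/136, -351/68, 15/8)
c = (0, 17/12, 25/6)
Ac = (0, 0, 119/72)
Σ b_i: 583/136·1 + (-351/68)·1 + 15/8·1 = 1 ✓
b·c: (-351/68)·17/12 + 15/8·25/6 = 1/2 ✓
b·c²: (-351/68)·289/144 + 15/8·625/36 = 4261/192 ≠ 1/3 ⇒ order 2.
b·Ac: 15/8·119/72 = 595/192 ≠ 1/6

2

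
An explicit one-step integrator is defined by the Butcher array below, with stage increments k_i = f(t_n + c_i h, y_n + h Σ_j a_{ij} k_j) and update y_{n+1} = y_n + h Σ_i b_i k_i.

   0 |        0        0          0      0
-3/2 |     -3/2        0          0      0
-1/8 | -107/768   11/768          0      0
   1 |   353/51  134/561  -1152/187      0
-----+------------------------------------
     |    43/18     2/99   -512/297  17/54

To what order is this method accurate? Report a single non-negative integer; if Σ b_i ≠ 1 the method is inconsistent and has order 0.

4

b = (43/18, 2/99, -512/297, 17/54)
c = (0, -3/2, -1/8, 1)
Ac = (0, 0, -11/512, 7/17)
Σ b_i: 43/18·1 + 2/99·1 + (-512/297)·1 + 17/54·1 = 1 ✓
b·c: 2/99·(-3/2) + (-512/297)·(-1/8) + 17/54·1 = 1/2 ✓
b·c²: 2/99·9/4 + (-512/297)·1/64 + 17/54·1 = 1/3 ✓
b·Ac: (-512/297)·(-11/512) + 17/54·7/17 = 1/6 ✓
b·c³: 2/99·(-27/8) + (-512/297)·(-1/512) + 17/54·1 = 1/4 ✓
b·(c∘Ac): (-512/297)·11/4096 + 17/54·7/17 = 1/8 ✓
b·Ac²: (-512/297)·33/1024 + 17/54·15/34 = 1/12 ✓
b·A²c: 17/54·9/68 = 1/24 ✓; 4 stages ⇒ order 4.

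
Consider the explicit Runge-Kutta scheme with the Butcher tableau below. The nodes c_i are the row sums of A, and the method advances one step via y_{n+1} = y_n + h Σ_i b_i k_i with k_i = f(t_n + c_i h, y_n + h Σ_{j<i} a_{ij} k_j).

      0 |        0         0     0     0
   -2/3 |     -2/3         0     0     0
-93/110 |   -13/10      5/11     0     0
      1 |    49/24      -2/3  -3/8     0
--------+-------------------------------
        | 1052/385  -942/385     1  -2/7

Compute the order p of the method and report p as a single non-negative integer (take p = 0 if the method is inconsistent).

b = (1052/385, -942/385, 1, -2/7)
c = (0, -2/3, -93/110, 1)
Ac = (0, 0, -10/33, 6031/7920)
Σ b_i: 1052/385·1 + (-942/385)·1 + 1·1 + (-2/7)·1 = 1 ✓
b·c: (-942/385)·(-2/3) + 1·(-93/110) + (-2/7)·1 = 1/2 ✓
b·c²: (-942/385)·4/9 + 1·8649/12100 + (-2/7)·1 = -167291/254100 ≠ 1/3 ⇒ order 2.
b·Ac: 1·(-10/33) + (-2/7)·6031/7920 = -14431/27720 ≠ 1/6

2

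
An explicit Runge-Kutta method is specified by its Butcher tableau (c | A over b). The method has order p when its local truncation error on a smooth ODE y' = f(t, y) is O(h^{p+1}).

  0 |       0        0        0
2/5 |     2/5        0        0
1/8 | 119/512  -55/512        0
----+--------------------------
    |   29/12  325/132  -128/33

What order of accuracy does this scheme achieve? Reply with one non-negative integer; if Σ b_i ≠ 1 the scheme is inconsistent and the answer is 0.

3

b = (29/12, 325/132, -128/33)
c = (0, 2/5, 1/8)
Ac = (0, 0, -11/256)
Σ b_i: 29/12·1 + 325/132·1 + (-128/33)·1 = 1 ✓
b·c: 325/132·2/5 + (-128/33)·1/8 = 1/2 ✓
b·c²: 325/132·4/25 + (-128/33)·1/64 = 1/3 ✓
b·Ac: (-128/33)·(-11/256) = 1/6 ✓; 3 stages ⇒ order 3.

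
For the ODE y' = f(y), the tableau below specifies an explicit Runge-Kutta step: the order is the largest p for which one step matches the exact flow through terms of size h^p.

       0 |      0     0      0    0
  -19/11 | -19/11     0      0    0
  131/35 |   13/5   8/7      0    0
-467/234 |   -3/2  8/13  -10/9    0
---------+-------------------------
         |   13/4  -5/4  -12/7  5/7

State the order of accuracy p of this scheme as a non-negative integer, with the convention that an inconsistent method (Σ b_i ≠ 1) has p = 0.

b = (13/4, -5/4, -12/7, 5/7)
c = (0, -19/11, 131/35, -467/234)
Ac = (0, 0, -152/77, -47042/9009)
Σ b_i: 13/4·1 + (-5/4)·1 + (-12/7)·1 + 5/7·1 = 1 ✓
b·c: (-5/4)·(-19/11) + (-12/7)·131/35 + 5/7·(-467/234) = -7167431/1261260 ≠ 1/2 ⇒ order 1.

1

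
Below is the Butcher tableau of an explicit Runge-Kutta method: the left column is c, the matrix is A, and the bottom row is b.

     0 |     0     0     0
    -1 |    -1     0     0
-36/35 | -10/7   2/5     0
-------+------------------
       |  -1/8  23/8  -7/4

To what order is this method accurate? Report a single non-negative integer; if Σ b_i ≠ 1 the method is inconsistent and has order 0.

b = (-1/8, 23/8, -7/4)
c = (0, -1, -36/35)
Ac = (0, 0, -2/5)
Σ b_i: (-1/8)·1 + 23/8·1 + (-7/4)·1 = 1 ✓
b·c: 23/8·(-1) + (-7/4)·(-36/35) = -43/40 ≠ 1/2 ⇒ order 1.

1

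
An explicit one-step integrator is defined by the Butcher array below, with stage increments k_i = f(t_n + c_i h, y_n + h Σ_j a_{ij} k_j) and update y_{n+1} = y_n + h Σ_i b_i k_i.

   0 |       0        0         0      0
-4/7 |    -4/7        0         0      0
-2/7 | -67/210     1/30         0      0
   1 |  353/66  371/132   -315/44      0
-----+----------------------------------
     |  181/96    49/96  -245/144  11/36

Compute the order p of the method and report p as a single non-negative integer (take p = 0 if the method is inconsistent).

4

b = (181/96, 49/96, -245/144, 11/36)
c = (0, -4/7, -2/7, 1)
Ac = (0, 0, -2/105, 29/66)
Σ b_i: 181/96·1 + 49/96·1 + (-245/144)·1 + 11/36·1 = 1 ✓
b·c: 49/96·(-4/7) + (-245/144)·(-2/7) + 11/36·1 = 1/2 ✓
b·c²: 49/96·16/49 + (-245/144)·4/49 + 11/36·1 = 1/3 ✓
b·Ac: (-245/144)·(-2/105) + 11/36·29/66 = 1/6 ✓
b·c³: 49/96·(-64/343) + (-245/144)·(-8/343) + 11/36·1 = 1/4 ✓
b·(c∘Ac): (-245/144)·4/735 + 11/36·29/66 = 1/8 ✓
b·Ac²: (-245/144)·8/735 + 11/36·1/3 = 1/12 ✓
b·A²c: 11/36·3/22 = 1/24 ✓; 4 stages ⇒ order 4.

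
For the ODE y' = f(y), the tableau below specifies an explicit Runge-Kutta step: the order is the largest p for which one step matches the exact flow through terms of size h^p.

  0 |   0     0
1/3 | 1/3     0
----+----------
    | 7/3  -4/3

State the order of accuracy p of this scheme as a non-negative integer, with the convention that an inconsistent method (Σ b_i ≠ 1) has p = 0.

b = (7/3, -4/3)
c = (0, 1/3)
Σ b_i: 7/3·1 + (-4/3)·1 = 1 ✓
b·c: (-4/3)·1/3 = -4/9 ≠ 1/2 ⇒ order 1.

1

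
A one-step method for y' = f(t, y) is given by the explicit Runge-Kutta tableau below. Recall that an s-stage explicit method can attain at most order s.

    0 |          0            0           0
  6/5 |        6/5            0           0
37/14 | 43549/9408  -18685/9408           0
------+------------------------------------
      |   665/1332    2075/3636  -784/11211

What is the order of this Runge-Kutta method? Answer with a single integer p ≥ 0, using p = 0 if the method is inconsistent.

3

b = (665/1332, 2075/3636, -784/11211)
c = (0, 6/5, 37/14)
Ac = (0, 0, -3737/1568)
Σ b_i: 665/1332·1 + 2075/3636·1 + (-784/11211)·1 = 1 ✓
b·c: 2075/3636·6/5 + (-784/11211)·37/14 = 1/2 ✓
b·c²: 2075/3636·36/25 + (-784/11211)·1369/196 = 1/3 ✓
b·Ac: (-784/11211)·(-3737/1568) = 1/6 ✓; 3 stages ⇒ order 3.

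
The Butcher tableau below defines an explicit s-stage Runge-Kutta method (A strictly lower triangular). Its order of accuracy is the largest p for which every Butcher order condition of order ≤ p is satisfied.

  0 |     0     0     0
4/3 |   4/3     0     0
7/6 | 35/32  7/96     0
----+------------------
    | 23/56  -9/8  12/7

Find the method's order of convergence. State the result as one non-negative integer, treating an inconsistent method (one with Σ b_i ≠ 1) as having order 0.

b = (23/56, -9/8, 12/7)
c = (0, 4/3, 7/6)
Ac = (0, 0, 7/72)
Σ b_i: 23/56·1 + (-9/8)·1 + 12/7·1 = 1 ✓
b·c: (-9/8)·4/3 + 12/7·7/6 = 1/2 ✓
b·c²: (-9/8)·16/9 + 12/7·49/36 = 1/3 ✓
b·Ac: 12/7·7/72 = 1/6 ✓; 3 stages ⇒ order 3.

3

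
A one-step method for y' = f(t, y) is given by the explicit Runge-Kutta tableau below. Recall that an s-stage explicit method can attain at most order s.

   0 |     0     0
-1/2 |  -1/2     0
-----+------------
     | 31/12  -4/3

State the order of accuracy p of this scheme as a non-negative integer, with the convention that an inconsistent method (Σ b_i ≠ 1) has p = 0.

0

b = (31/12, -4/3)
c = (0, -1/2)
Σ b_i: 31/12·1 + (-4/3)·1 = 5/4 ≠ 1 ⇒ order 0.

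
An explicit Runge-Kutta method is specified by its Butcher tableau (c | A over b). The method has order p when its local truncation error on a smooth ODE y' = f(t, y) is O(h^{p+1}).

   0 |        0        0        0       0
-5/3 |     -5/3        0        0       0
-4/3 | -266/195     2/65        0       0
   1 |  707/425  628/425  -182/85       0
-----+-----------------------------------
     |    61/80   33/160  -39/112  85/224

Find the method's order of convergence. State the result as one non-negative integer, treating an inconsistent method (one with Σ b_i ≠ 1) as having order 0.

b = (61/80, 33/160, -39/112, 85/224)
c = (0, -5/3, -4/3, 1)
Ac = (0, 0, -2/39, 20/51)
Σ b_i: 61/80·1 + 33/160·1 + (-39/112)·1 + 85/224·1 = 1 ✓
b·c: 33/160·(-5/3) + (-39/112)·(-4/3) + 85/224·1 = 1/2 ✓
b·c²: 33/160·25/9 + (-39/112)·16/9 + 85/224·1 = 1/3 ✓
b·Ac: (-39/112)·(-2/39) + 85/224·20/51 = 1/6 ✓
b·c³: 33/160·(-125/27) + (-39/112)·(-64/27) + 85/224·1 = 1/4 ✓
b·(c∘Ac): (-39/112)·8/117 + 85/224·20/51 = 1/8 ✓
b·Ac²: (-39/112)·10/117 + 85/224·76/255 = 1/12 ✓
b·A²c: 85/224·28/255 = 1/24 ✓; 4 stages ⇒ order 4.

4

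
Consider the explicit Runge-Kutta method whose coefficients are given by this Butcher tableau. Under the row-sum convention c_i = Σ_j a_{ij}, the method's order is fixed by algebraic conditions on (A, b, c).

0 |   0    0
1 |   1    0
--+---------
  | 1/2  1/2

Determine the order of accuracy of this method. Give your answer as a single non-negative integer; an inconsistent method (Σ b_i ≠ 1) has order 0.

2

b = (1/2, 1/2)
c = (0, 1)
Σ b_i: 1/2·1 + 1/2·1 = 1 ✓
b·c: 1/2·1 = 1/2 ✓; 2 stages ⇒ order 2.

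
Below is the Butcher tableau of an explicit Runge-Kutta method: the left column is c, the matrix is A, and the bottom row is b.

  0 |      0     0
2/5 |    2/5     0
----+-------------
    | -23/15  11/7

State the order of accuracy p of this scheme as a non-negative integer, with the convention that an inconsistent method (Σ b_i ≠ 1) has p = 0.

b = (-23/15, 11/7)
c = (0, 2/5)
Σ b_i: (-23/15)·1 + 11/7·1 = 4/105 ≠ 1 ⇒ order 0.

0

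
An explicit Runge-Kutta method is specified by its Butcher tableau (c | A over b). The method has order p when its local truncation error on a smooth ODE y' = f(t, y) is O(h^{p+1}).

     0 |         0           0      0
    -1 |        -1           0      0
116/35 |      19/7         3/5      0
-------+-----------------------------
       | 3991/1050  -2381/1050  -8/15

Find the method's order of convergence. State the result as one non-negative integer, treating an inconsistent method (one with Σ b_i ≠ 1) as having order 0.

b = (3991/1050, -2381/1050, -8/15)
c = (0, -1, 116/35)
Ac = (0, 0, -3/5)
Σ b_i: 3991/1050·1 + (-2381/1050)·1 + (-8/15)·1 = 1 ✓
b·c: (-2381/1050)·(-1) + (-8/15)·116/35 = 1/2 ✓
b·c²: (-2381/1050)·1 + (-8/15)·13456/1225 = -298631/36750 ≠ 1/3 ⇒ order 2.
b·Ac: (-8/15)·(-3/5) = 8/25 ≠ 1/6

2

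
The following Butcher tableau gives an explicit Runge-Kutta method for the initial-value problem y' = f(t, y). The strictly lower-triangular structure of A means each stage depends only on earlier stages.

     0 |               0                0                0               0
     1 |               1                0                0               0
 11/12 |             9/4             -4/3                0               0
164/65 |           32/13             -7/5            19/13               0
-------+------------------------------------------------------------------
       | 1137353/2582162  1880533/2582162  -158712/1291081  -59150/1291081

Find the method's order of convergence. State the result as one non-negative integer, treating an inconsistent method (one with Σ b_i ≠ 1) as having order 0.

b = (1137353/2582162, 1880533/2582162, -158712/1291081, -59150/1291081)
c = (0, 1, 11/12, 164/65)
Ac = (0, 0, -4/3, -47/780)
Σ b_i: 1137353/2582162·1 + 1880533/2582162·1 + (-158712/1291081)·1 + (-59150/1291081)·1 = 1 ✓
b·c: 1880533/2582162·1 + (-158712/1291081)·11/12 + (-59150/1291081)·164/65 = 1/2 ✓
b·c²: 1880533/2582162·1 + (-158712/1291081)·121/144 + (-59150/1291081)·26896/4225 = 1/3 ✓
b·Ac: (-158712/1291081)·(-4/3) + (-59150/1291081)·(-47/780) = 1/6 ✓
b·c³: 1880533/2582162·1 + (-158712/1291081)·1331/1728 + (-59150/1291081)·4410944/274625 = -56173457/549296280 ≠ 1/4 ⇒ order 3.
b·(c∘Ac): (-158712/1291081)·(-11/9) + (-59150/1291081)·(-1927/12675) = 202974/1291081 ≠ 1/8
b·Ac²: (-158712/1291081)·(-4/3) + (-59150/1291081)·(-1609/9360) = 1451677/8450712 ≠ 1/12
b·A²c: (-59150/1291081)·(-76/39) = 345800/3873243 ≠ 1/24

3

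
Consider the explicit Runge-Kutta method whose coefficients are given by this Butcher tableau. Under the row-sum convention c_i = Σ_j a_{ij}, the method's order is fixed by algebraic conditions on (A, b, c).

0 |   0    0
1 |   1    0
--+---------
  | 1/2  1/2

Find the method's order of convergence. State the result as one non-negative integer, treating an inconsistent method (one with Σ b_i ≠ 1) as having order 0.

2

b = (1/2, 1/2)
c = (0, 1)
Σ b_i: 1/2·1 + 1/2·1 = 1 ✓
b·c: 1/2·1 = 1/2 ✓; 2 stages ⇒ order 2.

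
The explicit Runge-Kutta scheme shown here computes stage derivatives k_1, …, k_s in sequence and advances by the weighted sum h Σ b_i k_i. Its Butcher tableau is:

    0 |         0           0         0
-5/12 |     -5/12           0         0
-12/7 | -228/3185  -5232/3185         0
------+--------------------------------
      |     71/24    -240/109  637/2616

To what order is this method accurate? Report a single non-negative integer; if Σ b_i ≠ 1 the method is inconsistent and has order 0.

3

b = (71/24, -240/109, 637/2616)
c = (0, -5/12, -12/7)
Ac = (0, 0, 436/637)
Σ b_i: 71/24·1 + (-240/109)·1 + 637/2616·1 = 1 ✓
b·c: (-240/109)·(-5/12) + 637/2616·(-12/7) = 1/2 ✓
b·c²: (-240/109)·25/144 + 637/2616·144/49 = 1/3 ✓
b·Ac: 637/2616·436/637 = 1/6 ✓; 3 stages ⇒ order 3.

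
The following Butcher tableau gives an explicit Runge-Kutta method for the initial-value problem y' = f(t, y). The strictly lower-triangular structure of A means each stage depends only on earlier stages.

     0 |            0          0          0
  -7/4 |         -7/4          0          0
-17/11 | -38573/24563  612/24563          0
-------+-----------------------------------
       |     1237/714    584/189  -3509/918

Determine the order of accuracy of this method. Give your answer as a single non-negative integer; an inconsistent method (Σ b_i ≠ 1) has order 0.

b = (1237/714, 584/189, -3509/918)
c = (0, -7/4, -17/11)
Ac = (0, 0, -153/3509)
Σ b_i: 1237/714·1 + 584/189·1 + (-3509/918)·1 = 1 ✓
b·c: 584/189·(-7/4) + (-3509/918)·(-17/11) = 1/2 ✓
b·c²: 584/189·49/16 + (-3509/918)·289/121 = 1/3 ✓
b·Ac: (-3509/918)·(-153/3509) = 1/6 ✓; 3 stages ⇒ order 3.

3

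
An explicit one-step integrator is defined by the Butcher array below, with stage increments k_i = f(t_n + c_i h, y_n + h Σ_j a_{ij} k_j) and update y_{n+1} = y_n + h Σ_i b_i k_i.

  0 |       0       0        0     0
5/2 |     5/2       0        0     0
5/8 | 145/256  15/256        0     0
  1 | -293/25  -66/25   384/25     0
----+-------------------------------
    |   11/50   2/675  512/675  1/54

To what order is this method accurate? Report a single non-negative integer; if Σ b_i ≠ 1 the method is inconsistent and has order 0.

b = (11/50, 2/675, 512/675, 1/54)
c = (0, 5/2, 5/8, 1)
Ac = (0, 0, 75/512, 3)
Σ b_i: 11/50·1 + 2/675·1 + 512/675·1 + 1/54·1 = 1 ✓
b·c: 2/675·5/2 + 512/675·5/8 + 1/54·1 = 1/2 ✓
b·c²: 2/675·25/4 + 512/675·25/64 + 1/54·1 = 1/3 ✓
b·Ac: 512/675·75/512 + 1/54·3 = 1/6 ✓
b·c³: 2/675·125/8 + 512/675·125/512 + 1/54·1 = 1/4 ✓
b·(c∘Ac): 512/675·375/4096 + 1/54·3 = 1/8 ✓
b·Ac²: 512/675·375/1024 + 1/54·(-21/2) = 1/12 ✓
b·A²c: 1/54·9/4 = 1/24 ✓; 4 stages ⇒ order 4.

4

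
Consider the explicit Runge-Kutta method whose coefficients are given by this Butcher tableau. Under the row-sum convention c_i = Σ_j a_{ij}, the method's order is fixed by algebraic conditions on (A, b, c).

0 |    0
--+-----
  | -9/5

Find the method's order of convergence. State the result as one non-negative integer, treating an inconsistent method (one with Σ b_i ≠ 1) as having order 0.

0

b = (-9/5)
c = (0)
Σ b_i: (-9/5)·1 = -9/5 ≠ 1 ⇒ order 0.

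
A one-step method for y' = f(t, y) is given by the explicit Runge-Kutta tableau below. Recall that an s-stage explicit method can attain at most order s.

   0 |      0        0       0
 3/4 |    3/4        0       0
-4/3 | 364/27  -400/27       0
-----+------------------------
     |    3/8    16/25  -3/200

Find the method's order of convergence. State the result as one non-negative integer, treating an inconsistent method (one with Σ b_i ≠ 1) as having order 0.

b = (3/8, 16/25, -3/200)
c = (0, 3/4, -4/3)
Ac = (0, 0, -100/9)
Σ b_i: 3/8·1 + 16/25·1 + (-3/200)·1 = 1 ✓
b·c: 16/25·3/4 + (-3/200)·(-4/3) = 1/2 ✓
b·c²: 16/25·9/16 + (-3/200)·16/9 = 1/3 ✓
b·Ac: (-3/200)·(-100/9) = 1/6 ✓; 3 stages ⇒ order 3.

3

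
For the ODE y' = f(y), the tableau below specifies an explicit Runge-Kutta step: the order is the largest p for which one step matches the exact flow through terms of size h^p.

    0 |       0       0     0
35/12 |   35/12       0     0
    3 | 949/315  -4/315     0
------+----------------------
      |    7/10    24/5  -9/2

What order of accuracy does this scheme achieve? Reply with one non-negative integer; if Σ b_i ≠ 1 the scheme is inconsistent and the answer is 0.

b = (7/10, 24/5, -9/2)
c = (0, 35/12, 3)
Ac = (0, 0, -1/27)
Σ b_i: 7/10·1 + 24/5·1 + (-9/2)·1 = 1 ✓
b·c: 24/5·35/12 + (-9/2)·3 = 1/2 ✓
b·c²: 24/5·1225/144 + (-9/2)·9 = 1/3 ✓
b·Ac: (-9/2)·(-1/27) = 1/6 ✓; 3 stages ⇒ order 3.

3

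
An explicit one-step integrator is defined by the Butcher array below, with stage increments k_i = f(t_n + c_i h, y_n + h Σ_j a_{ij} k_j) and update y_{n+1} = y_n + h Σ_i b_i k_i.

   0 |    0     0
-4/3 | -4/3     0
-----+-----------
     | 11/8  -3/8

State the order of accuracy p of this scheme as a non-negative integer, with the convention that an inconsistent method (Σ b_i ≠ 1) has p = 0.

2

b = (11/8, -3/8)
c = (0, -4/3)
Σ b_i: 11/8·1 + (-3/8)·1 = 1 ✓
b·c: (-3/8)·(-4/3) = 1/2 ✓; 2 stages ⇒ order 2.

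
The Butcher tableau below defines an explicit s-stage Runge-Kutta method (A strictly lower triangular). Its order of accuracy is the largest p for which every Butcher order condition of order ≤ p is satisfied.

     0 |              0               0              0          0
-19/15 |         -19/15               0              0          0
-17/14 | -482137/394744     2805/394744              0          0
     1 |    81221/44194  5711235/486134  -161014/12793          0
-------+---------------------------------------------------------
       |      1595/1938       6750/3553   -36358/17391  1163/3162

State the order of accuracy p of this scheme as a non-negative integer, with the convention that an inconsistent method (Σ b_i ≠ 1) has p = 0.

4

b = (1595/1938, 6750/3553, -36358/17391, 1163/3162)
c = (0, -19/15, -17/14, 1)
Ac = (0, 0, -187/20776, 935/2326)
Σ b_i: 1595/1938·1 + 6750/3553·1 + (-36358/17391)·1 + 1163/3162·1 = 1 ✓
b·c: 6750/3553·(-19/15) + (-36358/17391)·(-17/14) + 1163/3162·1 = 1/2 ✓
b·c²: 6750/3553·361/225 + (-36358/17391)·289/196 + 1163/3162·1 = 1/3 ✓
b·Ac: (-36358/17391)·(-187/20776) + 1163/3162·935/2326 = 1/6 ✓
b·c³: 6750/3553·(-6859/3375) + (-36358/17391)·(-4913/2744) + 1163/3162·1 = 1/4 ✓
b·(c∘Ac): (-36358/17391)·3179/290864 + 1163/3162·935/2326 = 1/8 ✓
b·Ac²: (-36358/17391)·3553/311640 + 1163/3162·5083/17445 = 1/12 ✓
b·A²c: 1163/3162·527/4652 = 1/24 ✓; 4 stages ⇒ order 4.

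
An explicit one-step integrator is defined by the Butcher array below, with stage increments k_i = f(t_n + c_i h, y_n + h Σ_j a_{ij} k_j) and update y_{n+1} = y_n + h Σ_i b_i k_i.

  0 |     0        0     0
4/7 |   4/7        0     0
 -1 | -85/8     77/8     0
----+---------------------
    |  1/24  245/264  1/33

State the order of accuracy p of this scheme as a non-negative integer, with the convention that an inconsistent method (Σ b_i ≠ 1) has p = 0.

b = (1/24, 245/264, 1/33)
c = (0, 4/7, -1)
Ac = (0, 0, 11/2)
Σ b_i: 1/24·1 + 245/264·1 + 1/33·1 = 1 ✓
b·c: 245/264·4/7 + 1/33·(-1) = 1/2 ✓
b·c²: 245/264·16/49 + 1/33·1 = 1/3 ✓
b·Ac: 1/33·11/2 = 1/6 ✓; 3 stages ⇒ order 3.

3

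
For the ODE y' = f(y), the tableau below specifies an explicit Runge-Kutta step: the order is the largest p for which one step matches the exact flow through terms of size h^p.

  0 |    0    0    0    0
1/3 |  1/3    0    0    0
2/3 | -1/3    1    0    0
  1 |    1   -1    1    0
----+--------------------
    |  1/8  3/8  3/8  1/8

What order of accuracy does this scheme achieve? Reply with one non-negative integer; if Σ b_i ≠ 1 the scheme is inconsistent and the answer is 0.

b = (1/8, 3/8, 3/8, 1/8)
c = (0, 1/3, 2/3, 1)
Ac = (0, 0, 1/3, 1/3)
Σ b_i: 1/8·1 + 3/8·1 + 3/8·1 + 1/8·1 = 1 ✓
b·c: 3/8·1/3 + 3/8·2/3 + 1/8·1 = 1/2 ✓
b·c²: 3/8·1/9 + 3/8·4/9 + 1/8·1 = 1/3 ✓
b·Ac: 3/8·1/3 + 1/8·1/3 = 1/6 ✓
b·c³: 3/8·1/27 + 3/8·8/27 + 1/8·1 = 1/4 ✓
b·(c∘Ac): 3/8·2/9 + 1/8·1/3 = 1/8 ✓
b·Ac²: 3/8·1/9 + 1/8·1/3 = 1/12 ✓
b·A²c: 1/8·1/3 = 1/24 ✓; 4 stages ⇒ order 4.

4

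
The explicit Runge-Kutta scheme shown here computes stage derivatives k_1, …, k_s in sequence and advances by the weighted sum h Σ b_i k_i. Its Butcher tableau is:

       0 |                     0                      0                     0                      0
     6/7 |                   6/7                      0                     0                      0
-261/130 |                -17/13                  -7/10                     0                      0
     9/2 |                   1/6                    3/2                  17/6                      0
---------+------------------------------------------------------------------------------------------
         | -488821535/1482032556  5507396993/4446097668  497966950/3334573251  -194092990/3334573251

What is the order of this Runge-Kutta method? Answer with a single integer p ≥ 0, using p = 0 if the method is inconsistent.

3

b = (-488821535/1482032556, 5507396993/4446097668, 497966950/3334573251, -194092990/3334573251)
c = (0, 6/7, -261/130, 9/2)
Ac = (0, 0, -3/5, -8013/1820)
Σ b_i: (-488821535/1482032556)·1 + 5507396993/4446097668·1 + 497966950/3334573251·1 + (-194092990/3334573251)·1 = 1 ✓
b·c: 5507396993/4446097668·6/7 + 497966950/3334573251·(-261/130) + (-194092990/3334573251)·9/2 = 1/2 ✓
b·c²: 5507396993/4446097668·36/49 + 497966950/3334573251·68121/16900 + (-194092990/3334573251)·81/4 = 1/3 ✓
b·Ac: 497966950/3334573251·(-3/5) + (-194092990/3334573251)·(-8013/1820) = 1/6 ✓
b·c³: 5507396993/4446097668·216/343 + 497966950/3334573251·(-17779581/2197000) + (-194092990/3334573251)·729/8 = -30679103243/5351784230 ≠ 1/4 ⇒ order 3.
b·(c∘Ac): 497966950/3334573251·783/650 + (-194092990/3334573251)·(-72117/3640) = 658562867/494010852 ≠ 1/8
b·Ac²: 497966950/3334573251·(-18/35) + (-194092990/3334573251)·20740131/1656200 = -543304318451/674324812980 ≠ 1/12
b·A²c: (-194092990/3334573251)·(-17/10) = 329958083/3334573251 ≠ 1/24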